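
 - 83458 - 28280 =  - 111738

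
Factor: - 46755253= - 17^1*911^1*3019^1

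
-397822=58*(-6859)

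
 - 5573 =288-5861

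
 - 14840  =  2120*( - 7)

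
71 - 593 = -522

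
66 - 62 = 4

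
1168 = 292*4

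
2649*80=211920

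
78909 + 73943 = 152852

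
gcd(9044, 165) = 1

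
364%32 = 12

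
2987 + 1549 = 4536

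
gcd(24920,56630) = 70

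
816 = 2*408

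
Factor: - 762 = - 2^1*3^1*127^1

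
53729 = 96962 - 43233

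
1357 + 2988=4345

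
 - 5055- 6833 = - 11888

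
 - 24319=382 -24701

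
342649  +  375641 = 718290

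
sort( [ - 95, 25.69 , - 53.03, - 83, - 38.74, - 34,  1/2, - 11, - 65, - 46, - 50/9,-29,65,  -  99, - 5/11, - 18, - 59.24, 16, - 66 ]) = [-99,-95, - 83, - 66, -65, - 59.24, - 53.03,  -  46, - 38.74 , - 34,  -  29,-18, - 11,  -  50/9, - 5/11,  1/2,  16, 25.69, 65 ]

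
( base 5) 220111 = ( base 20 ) IGB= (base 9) 11287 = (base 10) 7531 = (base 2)1110101101011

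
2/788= 1/394 = 0.00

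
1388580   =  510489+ 878091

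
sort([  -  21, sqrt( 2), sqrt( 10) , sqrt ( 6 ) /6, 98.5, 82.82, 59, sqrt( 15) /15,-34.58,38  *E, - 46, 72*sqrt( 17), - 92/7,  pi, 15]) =[ - 46,-34.58,- 21, - 92/7,sqrt(15 ) /15,  sqrt ( 6)/6,sqrt(2),  pi, sqrt ( 10),15, 59, 82.82,  98.5, 38  *E,72*sqrt(17 )] 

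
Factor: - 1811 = - 1811^1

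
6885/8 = 6885/8 = 860.62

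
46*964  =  44344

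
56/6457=56/6457 = 0.01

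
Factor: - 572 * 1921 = -2^2*11^1*13^1 * 17^1 * 113^1 = - 1098812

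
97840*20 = 1956800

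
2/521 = 2/521 =0.00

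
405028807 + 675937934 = 1080966741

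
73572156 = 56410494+17161662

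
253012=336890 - 83878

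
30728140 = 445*69052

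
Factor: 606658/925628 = 2^( - 1)*11^( - 1 )*13^1*109^( - 1)*193^(  -  1)*23333^1 = 303329/462814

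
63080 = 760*83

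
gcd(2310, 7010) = 10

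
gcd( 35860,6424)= 44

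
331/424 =331/424 = 0.78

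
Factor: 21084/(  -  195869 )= -2^2*3^1*7^1 * 251^1*195869^( - 1 )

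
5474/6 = 2737/3 = 912.33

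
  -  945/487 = - 945/487 = - 1.94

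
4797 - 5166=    - 369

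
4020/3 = 1340 = 1340.00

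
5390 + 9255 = 14645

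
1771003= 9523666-7752663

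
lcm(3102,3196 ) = 105468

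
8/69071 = 8/69071 = 0.00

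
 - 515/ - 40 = 103/8=12.88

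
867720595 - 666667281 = 201053314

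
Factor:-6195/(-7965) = 7/9 = 3^(- 2) * 7^1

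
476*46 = 21896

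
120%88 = 32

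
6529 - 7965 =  - 1436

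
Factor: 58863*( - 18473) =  - 3^1*7^3*13^1*29^1*2803^1 = -1087376199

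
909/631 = 909/631 = 1.44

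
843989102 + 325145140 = 1169134242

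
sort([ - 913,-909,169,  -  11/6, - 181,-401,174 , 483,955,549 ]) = [ -913, -909, - 401, - 181, - 11/6, 169, 174,483,549, 955 ] 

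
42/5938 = 21/2969 = 0.01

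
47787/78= 612 + 17/26= 612.65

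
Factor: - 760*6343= -4820680 = - 2^3 * 5^1*19^1*6343^1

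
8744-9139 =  - 395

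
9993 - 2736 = 7257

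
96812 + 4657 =101469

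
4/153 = 4/153 =0.03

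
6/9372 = 1/1562 = 0.00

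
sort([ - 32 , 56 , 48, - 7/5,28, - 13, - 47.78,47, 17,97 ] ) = [ - 47.78,-32, - 13, - 7/5,17 , 28,47,48,56, 97 ]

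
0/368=0 = 0.00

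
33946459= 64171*529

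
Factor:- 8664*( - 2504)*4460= 96758165760= 2^8*3^1*5^1*19^2*223^1*313^1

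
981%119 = 29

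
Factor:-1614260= - 2^2*5^1*80713^1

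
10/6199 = 10/6199 = 0.00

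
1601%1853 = 1601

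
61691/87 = 709 + 8/87 = 709.09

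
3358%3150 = 208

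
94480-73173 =21307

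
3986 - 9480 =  - 5494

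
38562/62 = 621+30/31 = 621.97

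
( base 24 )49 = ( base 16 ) 69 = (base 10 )105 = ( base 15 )70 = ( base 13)81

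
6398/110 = 3199/55 = 58.16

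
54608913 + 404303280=458912193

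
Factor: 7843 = 11^1*23^1*31^1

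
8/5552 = 1/694 = 0.00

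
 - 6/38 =-3/19= - 0.16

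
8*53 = 424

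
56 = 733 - 677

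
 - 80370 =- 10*8037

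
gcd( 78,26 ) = 26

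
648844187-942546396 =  - 293702209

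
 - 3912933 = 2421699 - 6334632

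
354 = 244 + 110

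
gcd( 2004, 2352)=12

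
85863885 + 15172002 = 101035887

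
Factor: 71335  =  5^1*11^1 *1297^1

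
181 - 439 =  - 258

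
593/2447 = 593/2447 = 0.24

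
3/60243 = 1/20081 = 0.00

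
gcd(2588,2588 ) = 2588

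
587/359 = 587/359 = 1.64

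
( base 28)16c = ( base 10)964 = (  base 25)1de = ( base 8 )1704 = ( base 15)444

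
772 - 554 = 218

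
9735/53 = 9735/53 = 183.68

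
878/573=878/573 = 1.53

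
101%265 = 101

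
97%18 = 7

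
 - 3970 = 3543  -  7513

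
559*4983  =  2785497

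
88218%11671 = 6521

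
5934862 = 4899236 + 1035626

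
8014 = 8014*1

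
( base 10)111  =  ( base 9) 133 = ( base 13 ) 87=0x6F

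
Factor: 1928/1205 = 8/5 = 2^3*5^( - 1 ) 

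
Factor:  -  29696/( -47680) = 2^4*5^ (- 1)*29^1 * 149^( - 1)   =  464/745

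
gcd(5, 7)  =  1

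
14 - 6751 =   -  6737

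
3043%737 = 95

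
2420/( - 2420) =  - 1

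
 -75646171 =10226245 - 85872416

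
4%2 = 0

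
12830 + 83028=95858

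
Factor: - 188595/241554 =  - 2^( -1)*3^2*5^1*11^1 * 317^(-1) = - 495/634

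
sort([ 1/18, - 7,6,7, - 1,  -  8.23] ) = [-8.23, - 7,  -  1, 1/18,6,7]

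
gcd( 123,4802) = 1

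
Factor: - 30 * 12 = -2^3* 3^2*5^1 = -360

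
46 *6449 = 296654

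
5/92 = 5/92= 0.05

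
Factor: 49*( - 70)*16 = -54880= - 2^5*  5^1*7^3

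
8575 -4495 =4080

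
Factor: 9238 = 2^1 *31^1 * 149^1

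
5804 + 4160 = 9964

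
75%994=75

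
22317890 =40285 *554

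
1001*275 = 275275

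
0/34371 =0 = 0.00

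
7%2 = 1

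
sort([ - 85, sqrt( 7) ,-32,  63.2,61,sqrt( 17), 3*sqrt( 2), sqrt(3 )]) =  [ - 85, - 32,sqrt( 3),  sqrt(  7) , sqrt( 17 ), 3*sqrt( 2), 61, 63.2]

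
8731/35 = 249 +16/35=249.46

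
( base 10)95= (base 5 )340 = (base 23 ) 43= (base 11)87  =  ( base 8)137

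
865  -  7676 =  - 6811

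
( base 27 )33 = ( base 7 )150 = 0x54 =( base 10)84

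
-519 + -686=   -1205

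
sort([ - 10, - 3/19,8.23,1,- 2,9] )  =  [ - 10,-2, - 3/19, 1, 8.23  ,  9 ] 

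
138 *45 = 6210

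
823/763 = 823/763 =1.08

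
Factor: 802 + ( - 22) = 780 = 2^2*3^1*5^1 * 13^1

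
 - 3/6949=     -  3/6949= -0.00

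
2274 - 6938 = -4664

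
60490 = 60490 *1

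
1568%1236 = 332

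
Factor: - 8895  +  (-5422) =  - 103^1*139^1  =  - 14317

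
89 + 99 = 188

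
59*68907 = 4065513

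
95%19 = 0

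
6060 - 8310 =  - 2250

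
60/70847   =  60/70847  =  0.00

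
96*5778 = 554688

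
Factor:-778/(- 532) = 389/266 =2^(-1 )*7^(  -  1)*19^( - 1 ) * 389^1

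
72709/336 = 216  +  19/48 = 216.40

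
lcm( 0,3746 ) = 0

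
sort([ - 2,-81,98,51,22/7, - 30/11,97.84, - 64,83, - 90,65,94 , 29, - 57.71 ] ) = [ - 90 , - 81  ,- 64, - 57.71, - 30/11, - 2, 22/7,29,51,65, 83,94, 97.84,  98 ] 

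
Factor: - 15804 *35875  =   - 2^2*3^2 *5^3*7^1 * 41^1*439^1 = - 566968500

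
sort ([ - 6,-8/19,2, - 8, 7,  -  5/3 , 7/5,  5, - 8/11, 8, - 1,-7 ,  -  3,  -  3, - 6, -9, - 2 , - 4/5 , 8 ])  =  [ - 9 , - 8, - 7,- 6, - 6, - 3,-3, - 2, - 5/3,-1, - 4/5, - 8/11 , - 8/19,7/5, 2, 5,7, 8, 8 ] 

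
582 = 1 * 582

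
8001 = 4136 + 3865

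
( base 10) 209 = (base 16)D1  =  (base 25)89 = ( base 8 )321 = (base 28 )7D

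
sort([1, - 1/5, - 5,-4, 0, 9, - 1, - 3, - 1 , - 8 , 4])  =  [ - 8,-5 , - 4,-3, - 1, - 1, - 1/5,  0, 1,4,9]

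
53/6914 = 53/6914 = 0.01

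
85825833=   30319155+55506678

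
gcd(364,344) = 4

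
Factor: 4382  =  2^1*7^1*313^1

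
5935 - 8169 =-2234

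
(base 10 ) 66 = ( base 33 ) 20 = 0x42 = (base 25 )2G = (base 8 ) 102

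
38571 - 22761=15810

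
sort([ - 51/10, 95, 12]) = [- 51/10, 12,95 ]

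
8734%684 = 526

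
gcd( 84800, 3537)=1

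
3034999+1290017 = 4325016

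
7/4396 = 1/628 =0.00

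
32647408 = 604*54052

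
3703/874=161/38  =  4.24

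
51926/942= 55 + 58/471 = 55.12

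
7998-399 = 7599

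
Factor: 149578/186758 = 523/653 = 523^1*653^( - 1) 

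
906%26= 22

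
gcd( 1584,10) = 2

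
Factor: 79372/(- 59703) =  - 2^2*3^( - 1 )*7^(-1)*2843^(-1)*19843^1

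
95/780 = 19/156= 0.12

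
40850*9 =367650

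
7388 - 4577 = 2811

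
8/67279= 8/67279 = 0.00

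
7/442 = 7/442 = 0.02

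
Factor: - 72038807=-72038807^1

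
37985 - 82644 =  - 44659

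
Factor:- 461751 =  - 3^1*149^1*1033^1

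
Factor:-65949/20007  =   - 3^( - 3)*89^1 = - 89/27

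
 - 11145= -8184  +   - 2961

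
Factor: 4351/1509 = 3^(- 1)*19^1*229^1*503^( - 1) 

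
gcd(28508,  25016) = 4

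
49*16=784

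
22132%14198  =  7934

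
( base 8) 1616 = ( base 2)1110001110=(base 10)910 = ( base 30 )10a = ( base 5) 12120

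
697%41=0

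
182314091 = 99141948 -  - 83172143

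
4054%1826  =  402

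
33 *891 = 29403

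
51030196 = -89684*( - 569)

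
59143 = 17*3479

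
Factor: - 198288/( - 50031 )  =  432/109 = 2^4*3^3*109^( - 1 )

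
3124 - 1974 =1150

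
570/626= 285/313  =  0.91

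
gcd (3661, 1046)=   523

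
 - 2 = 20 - 22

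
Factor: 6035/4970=2^( - 1)*7^ ( - 1 ) * 17^1 = 17/14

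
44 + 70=114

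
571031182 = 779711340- 208680158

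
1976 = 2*988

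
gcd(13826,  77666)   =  2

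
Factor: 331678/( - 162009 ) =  -2^1*3^ ( - 2 ) *47^ ( - 1)*433^1 = - 866/423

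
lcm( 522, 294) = 25578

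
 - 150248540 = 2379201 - 152627741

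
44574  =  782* 57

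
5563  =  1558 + 4005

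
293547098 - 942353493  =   - 648806395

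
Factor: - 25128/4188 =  - 6   =  - 2^1*3^1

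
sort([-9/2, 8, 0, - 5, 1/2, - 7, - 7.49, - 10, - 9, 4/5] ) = [ - 10, - 9,- 7.49, - 7,  -  5, - 9/2,0,1/2, 4/5, 8]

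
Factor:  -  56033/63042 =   -  2^( - 1 )*3^ ( - 1 )*7^( - 1 ) * 19^( - 1 )*79^( - 1)*137^1  *  409^1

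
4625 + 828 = 5453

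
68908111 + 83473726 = 152381837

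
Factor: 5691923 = 17^1*113^1*2963^1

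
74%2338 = 74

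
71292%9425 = 5317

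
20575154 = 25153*818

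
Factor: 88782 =2^1*3^1*14797^1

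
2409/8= 301 + 1/8 =301.12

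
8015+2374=10389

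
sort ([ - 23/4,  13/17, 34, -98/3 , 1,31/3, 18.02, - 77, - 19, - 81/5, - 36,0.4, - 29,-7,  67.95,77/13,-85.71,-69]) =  [ - 85.71,  -  77, - 69, - 36, - 98/3, - 29,-19,  -  81/5,- 7, - 23/4,0.4,13/17, 1, 77/13,31/3,  18.02,34,  67.95]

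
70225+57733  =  127958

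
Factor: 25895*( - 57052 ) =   -  1477361540= - 2^2*5^1 *17^1*839^1*5179^1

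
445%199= 47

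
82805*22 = 1821710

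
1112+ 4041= 5153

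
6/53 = 6/53 = 0.11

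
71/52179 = 71/52179 = 0.00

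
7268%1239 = 1073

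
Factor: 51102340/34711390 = 5110234/3471139 = 2^1*7^(-1)*17^1*150301^1*495877^( - 1 ) 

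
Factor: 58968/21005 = 2^3 * 3^4*5^( - 1 )*7^1*13^1*4201^( - 1)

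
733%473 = 260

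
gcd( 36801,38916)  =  423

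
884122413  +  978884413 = 1863006826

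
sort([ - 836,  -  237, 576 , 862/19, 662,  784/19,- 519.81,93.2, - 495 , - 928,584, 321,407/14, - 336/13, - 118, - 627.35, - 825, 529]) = [-928, - 836, - 825 , - 627.35,-519.81, - 495, - 237, - 118, - 336/13,407/14, 784/19,862/19,93.2,321 , 529, 576,584,662] 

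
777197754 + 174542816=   951740570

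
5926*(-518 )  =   - 3069668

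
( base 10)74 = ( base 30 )2e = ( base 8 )112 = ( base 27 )2k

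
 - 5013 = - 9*557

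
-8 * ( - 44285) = 354280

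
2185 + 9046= 11231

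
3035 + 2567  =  5602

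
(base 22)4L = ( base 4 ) 1231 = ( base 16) 6D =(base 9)131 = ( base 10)109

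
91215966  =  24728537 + 66487429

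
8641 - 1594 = 7047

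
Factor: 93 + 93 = 2^1 *3^1 * 31^1=186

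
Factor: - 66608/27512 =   -  46/19= - 2^1*19^( - 1)*23^1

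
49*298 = 14602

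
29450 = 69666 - 40216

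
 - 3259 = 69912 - 73171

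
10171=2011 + 8160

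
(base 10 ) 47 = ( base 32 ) 1F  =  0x2f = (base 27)1k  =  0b101111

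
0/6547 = 0 = 0.00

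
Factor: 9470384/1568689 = 2^4*7^1*11^1 * 37^( - 1 ) * 7687^1 * 42397^(-1 )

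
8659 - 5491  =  3168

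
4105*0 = 0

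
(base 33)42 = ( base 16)86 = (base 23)5J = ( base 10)134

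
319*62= 19778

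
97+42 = 139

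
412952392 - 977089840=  - 564137448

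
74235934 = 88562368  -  14326434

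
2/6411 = 2/6411 = 0.00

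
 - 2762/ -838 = 3 +124/419 =3.30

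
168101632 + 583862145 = 751963777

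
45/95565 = 3/6371 = 0.00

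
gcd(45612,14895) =9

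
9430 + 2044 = 11474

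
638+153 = 791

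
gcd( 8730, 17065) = 5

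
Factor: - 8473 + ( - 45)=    - 2^1*4259^1  =  -8518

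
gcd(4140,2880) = 180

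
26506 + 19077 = 45583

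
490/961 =490/961 = 0.51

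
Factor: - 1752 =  - 2^3* 3^1*73^1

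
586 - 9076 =-8490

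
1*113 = 113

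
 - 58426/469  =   - 125 + 199/469 =- 124.58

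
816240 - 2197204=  - 1380964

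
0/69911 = 0 = 0.00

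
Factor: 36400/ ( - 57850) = - 56/89  =  - 2^3*7^1 * 89^( - 1)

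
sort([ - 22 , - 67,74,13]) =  [ - 67, - 22,13,74]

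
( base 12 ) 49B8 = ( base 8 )20234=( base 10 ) 8348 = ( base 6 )102352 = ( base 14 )3084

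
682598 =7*97514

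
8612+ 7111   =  15723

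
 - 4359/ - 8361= 1453/2787 = 0.52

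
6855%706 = 501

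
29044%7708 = 5920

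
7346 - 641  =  6705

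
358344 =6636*54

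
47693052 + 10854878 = 58547930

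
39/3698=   39/3698  =  0.01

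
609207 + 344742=953949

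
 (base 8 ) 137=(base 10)95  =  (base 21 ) 4B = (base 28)3B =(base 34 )2R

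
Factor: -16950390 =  - 2^1*3^1*5^1*565013^1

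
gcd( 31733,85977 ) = 1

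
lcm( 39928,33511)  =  1876616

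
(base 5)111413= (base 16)F8F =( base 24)6ln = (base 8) 7617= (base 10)3983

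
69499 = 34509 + 34990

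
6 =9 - 3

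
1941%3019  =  1941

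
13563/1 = 13563 =13563.00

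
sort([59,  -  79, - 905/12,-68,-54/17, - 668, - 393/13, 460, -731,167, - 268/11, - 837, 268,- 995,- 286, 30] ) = [-995, - 837, - 731 , - 668, -286, - 79, - 905/12 , - 68,  -  393/13,-268/11, - 54/17, 30,59,  167, 268,460]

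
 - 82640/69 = -82640/69 =- 1197.68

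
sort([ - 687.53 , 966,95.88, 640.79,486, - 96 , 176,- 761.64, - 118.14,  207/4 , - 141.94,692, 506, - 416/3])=[-761.64, - 687.53, - 141.94, - 416/3,-118.14, - 96,  207/4, 95.88,176, 486,506,  640.79 , 692, 966 ] 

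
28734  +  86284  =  115018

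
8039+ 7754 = 15793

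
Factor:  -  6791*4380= - 2^2*3^1 * 5^1*73^1 * 6791^1 = - 29744580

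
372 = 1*372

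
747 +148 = 895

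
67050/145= 13410/29  =  462.41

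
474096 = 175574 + 298522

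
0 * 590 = 0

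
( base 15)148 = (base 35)8d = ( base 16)125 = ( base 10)293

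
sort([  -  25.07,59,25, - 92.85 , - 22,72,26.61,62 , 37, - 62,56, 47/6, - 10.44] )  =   [ - 92.85, - 62, - 25.07, - 22, - 10.44 , 47/6,25,26.61,37,56,59,62,72]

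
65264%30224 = 4816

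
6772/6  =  3386/3 = 1128.67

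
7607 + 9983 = 17590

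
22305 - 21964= 341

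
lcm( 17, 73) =1241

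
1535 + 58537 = 60072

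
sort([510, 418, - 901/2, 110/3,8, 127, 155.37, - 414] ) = [  -  901/2,-414,8, 110/3, 127 , 155.37 , 418, 510]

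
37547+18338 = 55885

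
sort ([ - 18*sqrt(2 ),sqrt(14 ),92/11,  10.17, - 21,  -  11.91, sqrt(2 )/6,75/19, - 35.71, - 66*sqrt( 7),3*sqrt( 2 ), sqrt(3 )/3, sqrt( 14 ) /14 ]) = [ - 66*sqrt( 7 ), - 35.71, - 18 * sqrt(2), - 21, - 11.91, sqrt(2 )/6,sqrt( 14)/14,sqrt( 3 )/3, sqrt(14 ),75/19, 3*sqrt( 2), 92/11,10.17]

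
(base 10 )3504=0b110110110000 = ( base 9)4723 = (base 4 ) 312300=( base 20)8f4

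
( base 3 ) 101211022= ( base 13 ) 3791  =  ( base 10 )7892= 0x1ed4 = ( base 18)1668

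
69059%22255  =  2294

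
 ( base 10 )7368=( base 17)1887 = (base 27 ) a2o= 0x1CC8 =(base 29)8M2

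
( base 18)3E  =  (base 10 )68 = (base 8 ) 104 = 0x44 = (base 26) 2g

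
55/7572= 55/7572 = 0.01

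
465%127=84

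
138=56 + 82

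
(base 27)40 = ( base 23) 4g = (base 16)6C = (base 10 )108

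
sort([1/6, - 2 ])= [- 2, 1/6 ]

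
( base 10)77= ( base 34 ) 29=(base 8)115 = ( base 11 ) 70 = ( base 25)32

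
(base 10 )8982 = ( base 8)21426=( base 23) GMC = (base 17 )1e16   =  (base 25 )e97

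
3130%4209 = 3130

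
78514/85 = 923 + 59/85 = 923.69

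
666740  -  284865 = 381875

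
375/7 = 375/7 = 53.57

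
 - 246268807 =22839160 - 269107967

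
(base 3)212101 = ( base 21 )191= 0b1001110111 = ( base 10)631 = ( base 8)1167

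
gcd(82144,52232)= 8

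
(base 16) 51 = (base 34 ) 2D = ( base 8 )121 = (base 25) 36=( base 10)81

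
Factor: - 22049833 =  - 13^1*17^2*5869^1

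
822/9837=274/3279= 0.08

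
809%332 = 145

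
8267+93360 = 101627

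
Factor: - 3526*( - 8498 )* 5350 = 2^3*5^2*7^1*41^1 * 43^1* 107^1*607^1 = 160307121800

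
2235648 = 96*23288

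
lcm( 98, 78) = 3822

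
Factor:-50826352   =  -2^4*353^1 * 8999^1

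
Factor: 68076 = 2^2*3^2 *31^1 *61^1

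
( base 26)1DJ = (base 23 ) 1LL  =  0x409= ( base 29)16i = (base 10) 1033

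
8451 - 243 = 8208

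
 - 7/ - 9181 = 7/9181= 0.00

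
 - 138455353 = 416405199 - 554860552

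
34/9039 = 34/9039 = 0.00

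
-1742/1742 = -1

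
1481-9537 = -8056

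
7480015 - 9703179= -2223164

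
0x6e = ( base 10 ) 110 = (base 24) 4e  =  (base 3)11002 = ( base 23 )4i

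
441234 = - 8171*( - 54 )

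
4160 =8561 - 4401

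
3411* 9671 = 32987781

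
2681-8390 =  - 5709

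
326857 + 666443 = 993300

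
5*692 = 3460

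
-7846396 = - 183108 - 7663288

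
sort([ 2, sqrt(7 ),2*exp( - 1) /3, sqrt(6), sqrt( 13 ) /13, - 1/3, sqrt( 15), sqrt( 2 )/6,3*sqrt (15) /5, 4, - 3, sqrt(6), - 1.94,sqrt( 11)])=[  -  3,-1.94, - 1/3, sqrt (2)/6, 2*exp(  -  1)/3, sqrt( 13 )/13, 2,3 * sqrt ( 15) /5 , sqrt( 6), sqrt ( 6),sqrt(7), sqrt(11 ), sqrt(  15 ),4 ]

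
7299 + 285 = 7584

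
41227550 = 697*59150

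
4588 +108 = 4696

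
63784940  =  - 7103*( - 8980 )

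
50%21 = 8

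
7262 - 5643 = 1619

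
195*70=13650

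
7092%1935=1287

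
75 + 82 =157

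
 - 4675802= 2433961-7109763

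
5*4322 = 21610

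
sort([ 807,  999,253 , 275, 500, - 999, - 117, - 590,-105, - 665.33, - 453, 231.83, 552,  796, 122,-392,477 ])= [-999, - 665.33, - 590, - 453, - 392, - 117, -105, 122, 231.83 , 253, 275, 477, 500, 552, 796 , 807, 999 ]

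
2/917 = 2/917 = 0.00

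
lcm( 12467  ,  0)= 0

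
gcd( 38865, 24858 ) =3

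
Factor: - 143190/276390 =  - 43/83 = - 43^1 *83^( - 1) 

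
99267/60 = 1654 + 9/20 = 1654.45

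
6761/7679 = 6761/7679 = 0.88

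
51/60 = 17/20= 0.85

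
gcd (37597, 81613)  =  917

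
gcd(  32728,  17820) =4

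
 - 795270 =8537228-9332498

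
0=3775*0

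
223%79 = 65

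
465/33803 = 465/33803 = 0.01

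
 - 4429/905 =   -  5 + 96/905 = -4.89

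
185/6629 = 185/6629 = 0.03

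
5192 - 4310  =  882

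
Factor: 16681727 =67^1 * 248981^1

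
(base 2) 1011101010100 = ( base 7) 23261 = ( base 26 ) 8LI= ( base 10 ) 5972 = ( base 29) 72r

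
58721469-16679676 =42041793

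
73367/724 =73367/724 = 101.34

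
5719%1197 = 931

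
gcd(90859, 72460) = 1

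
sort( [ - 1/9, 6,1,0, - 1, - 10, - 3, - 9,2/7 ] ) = [ - 10, - 9, - 3, - 1, - 1/9, 0,  2/7,1,6 ] 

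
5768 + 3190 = 8958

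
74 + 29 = 103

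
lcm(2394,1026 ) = 7182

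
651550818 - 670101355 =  - 18550537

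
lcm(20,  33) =660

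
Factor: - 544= - 2^5*17^1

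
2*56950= 113900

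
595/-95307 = -1+ 94712/95307 = -0.01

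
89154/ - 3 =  - 29718/1 = -29718.00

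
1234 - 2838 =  - 1604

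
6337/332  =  6337/332 =19.09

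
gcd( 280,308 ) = 28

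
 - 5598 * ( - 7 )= 39186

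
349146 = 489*714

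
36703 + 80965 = 117668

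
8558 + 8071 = 16629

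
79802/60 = 1330+ 1/30 = 1330.03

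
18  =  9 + 9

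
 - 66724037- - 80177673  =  13453636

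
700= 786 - 86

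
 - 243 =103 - 346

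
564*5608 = 3162912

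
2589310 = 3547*730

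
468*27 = 12636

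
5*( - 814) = - 4070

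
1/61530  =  1/61530 =0.00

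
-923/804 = -923/804 = - 1.15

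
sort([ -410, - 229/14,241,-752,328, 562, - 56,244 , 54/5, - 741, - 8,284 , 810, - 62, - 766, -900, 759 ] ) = [ - 900,  -  766, - 752, - 741,-410, - 62, -56,-229/14,-8, 54/5 , 241,244,284,328,562, 759, 810 ] 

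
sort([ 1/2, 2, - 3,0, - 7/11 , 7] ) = [ - 3, -7/11, 0,  1/2,2,  7] 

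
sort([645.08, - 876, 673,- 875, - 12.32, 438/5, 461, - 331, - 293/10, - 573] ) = [ - 876, - 875, - 573, - 331, - 293/10, - 12.32,438/5, 461 , 645.08, 673 ] 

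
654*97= 63438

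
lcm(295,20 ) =1180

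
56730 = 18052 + 38678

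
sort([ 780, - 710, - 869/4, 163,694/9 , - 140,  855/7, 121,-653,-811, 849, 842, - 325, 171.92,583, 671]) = [ - 811,-710,-653,-325,-869/4, - 140, 694/9, 121, 855/7, 163, 171.92, 583,671, 780, 842,849] 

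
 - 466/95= - 466/95 = - 4.91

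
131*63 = 8253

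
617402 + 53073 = 670475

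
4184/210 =2092/105=19.92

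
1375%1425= 1375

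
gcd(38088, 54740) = 92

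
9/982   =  9/982= 0.01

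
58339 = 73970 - 15631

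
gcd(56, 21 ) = 7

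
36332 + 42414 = 78746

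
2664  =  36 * 74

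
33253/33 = 3023/3 = 1007.67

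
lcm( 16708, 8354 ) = 16708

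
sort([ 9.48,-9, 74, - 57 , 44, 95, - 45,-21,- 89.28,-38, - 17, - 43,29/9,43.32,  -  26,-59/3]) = [ - 89.28, - 57, - 45,- 43, - 38, - 26,  -  21, - 59/3, - 17,-9,  29/9, 9.48,43.32, 44, 74, 95 ] 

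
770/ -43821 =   -  1 + 43051/43821 =- 0.02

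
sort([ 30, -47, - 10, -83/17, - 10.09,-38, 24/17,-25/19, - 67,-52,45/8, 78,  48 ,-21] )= [  -  67, - 52, - 47,  -  38,-21,-10.09,-10,-83/17,-25/19,  24/17,45/8,30,48, 78 ] 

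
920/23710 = 92/2371  =  0.04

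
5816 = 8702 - 2886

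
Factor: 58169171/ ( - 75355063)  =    -  7^ ( - 1)*163^( - 1 )*211^(-1)*313^ (  -  1 )*58169171^1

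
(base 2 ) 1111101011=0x3EB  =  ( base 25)1F3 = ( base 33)ud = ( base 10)1003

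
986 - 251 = 735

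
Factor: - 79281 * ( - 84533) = 3^2*23^1*383^1 * 84533^1 = 6701860773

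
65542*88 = 5767696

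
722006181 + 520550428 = 1242556609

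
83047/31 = 83047/31 = 2678.94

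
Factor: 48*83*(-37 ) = -2^4 * 3^1*37^1*83^1 = - 147408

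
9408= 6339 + 3069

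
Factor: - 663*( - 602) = 2^1*3^1*7^1 * 13^1*17^1*43^1=399126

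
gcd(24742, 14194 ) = 2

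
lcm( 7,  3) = 21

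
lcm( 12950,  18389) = 919450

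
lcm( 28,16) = 112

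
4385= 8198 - 3813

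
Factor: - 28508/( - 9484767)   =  2^2*3^( - 2)*7127^1*1053863^(  -  1 ) 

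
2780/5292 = 695/1323=0.53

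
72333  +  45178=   117511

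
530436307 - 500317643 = 30118664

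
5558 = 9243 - 3685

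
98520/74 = 49260/37 = 1331.35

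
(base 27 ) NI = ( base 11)531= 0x27f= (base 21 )199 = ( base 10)639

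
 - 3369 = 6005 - 9374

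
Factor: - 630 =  - 2^1*3^2*5^1*  7^1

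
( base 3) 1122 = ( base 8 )54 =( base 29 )1f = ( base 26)1I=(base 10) 44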